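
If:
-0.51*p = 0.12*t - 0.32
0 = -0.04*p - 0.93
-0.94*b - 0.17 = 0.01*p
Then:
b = 0.07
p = -23.25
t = 101.48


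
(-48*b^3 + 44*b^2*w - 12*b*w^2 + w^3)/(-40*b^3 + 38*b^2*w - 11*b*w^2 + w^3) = (-6*b + w)/(-5*b + w)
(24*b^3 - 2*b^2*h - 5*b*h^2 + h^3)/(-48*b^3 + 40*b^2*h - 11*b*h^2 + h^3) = (-2*b - h)/(4*b - h)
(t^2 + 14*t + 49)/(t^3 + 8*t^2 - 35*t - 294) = 1/(t - 6)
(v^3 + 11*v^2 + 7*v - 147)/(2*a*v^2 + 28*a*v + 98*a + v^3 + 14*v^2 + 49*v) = (v - 3)/(2*a + v)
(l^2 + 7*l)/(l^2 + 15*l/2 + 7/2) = 2*l/(2*l + 1)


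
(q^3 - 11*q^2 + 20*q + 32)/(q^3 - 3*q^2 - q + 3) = (q^2 - 12*q + 32)/(q^2 - 4*q + 3)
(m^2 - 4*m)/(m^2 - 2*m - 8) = m/(m + 2)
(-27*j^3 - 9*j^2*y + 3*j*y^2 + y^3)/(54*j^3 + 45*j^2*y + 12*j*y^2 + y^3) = (-3*j + y)/(6*j + y)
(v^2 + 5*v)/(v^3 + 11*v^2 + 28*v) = (v + 5)/(v^2 + 11*v + 28)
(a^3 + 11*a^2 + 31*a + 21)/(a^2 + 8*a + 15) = (a^2 + 8*a + 7)/(a + 5)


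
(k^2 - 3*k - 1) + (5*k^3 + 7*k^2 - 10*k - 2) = 5*k^3 + 8*k^2 - 13*k - 3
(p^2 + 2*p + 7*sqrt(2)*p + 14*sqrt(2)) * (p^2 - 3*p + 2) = p^4 - p^3 + 7*sqrt(2)*p^3 - 7*sqrt(2)*p^2 - 4*p^2 - 28*sqrt(2)*p + 4*p + 28*sqrt(2)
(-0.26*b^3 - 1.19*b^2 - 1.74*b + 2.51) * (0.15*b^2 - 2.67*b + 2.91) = -0.039*b^5 + 0.5157*b^4 + 2.1597*b^3 + 1.5594*b^2 - 11.7651*b + 7.3041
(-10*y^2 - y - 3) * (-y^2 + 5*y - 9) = 10*y^4 - 49*y^3 + 88*y^2 - 6*y + 27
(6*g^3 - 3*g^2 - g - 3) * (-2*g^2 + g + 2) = -12*g^5 + 12*g^4 + 11*g^3 - g^2 - 5*g - 6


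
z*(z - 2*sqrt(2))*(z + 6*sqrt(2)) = z^3 + 4*sqrt(2)*z^2 - 24*z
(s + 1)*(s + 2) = s^2 + 3*s + 2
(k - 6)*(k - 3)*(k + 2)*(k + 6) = k^4 - k^3 - 42*k^2 + 36*k + 216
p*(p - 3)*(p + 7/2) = p^3 + p^2/2 - 21*p/2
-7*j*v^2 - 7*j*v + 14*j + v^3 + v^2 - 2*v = (-7*j + v)*(v - 1)*(v + 2)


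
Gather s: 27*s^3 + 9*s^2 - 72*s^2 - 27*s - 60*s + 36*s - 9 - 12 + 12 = 27*s^3 - 63*s^2 - 51*s - 9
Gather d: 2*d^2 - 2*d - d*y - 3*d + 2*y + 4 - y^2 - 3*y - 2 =2*d^2 + d*(-y - 5) - y^2 - y + 2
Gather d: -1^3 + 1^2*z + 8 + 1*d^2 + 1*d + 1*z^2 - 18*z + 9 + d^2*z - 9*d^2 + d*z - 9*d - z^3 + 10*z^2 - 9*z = d^2*(z - 8) + d*(z - 8) - z^3 + 11*z^2 - 26*z + 16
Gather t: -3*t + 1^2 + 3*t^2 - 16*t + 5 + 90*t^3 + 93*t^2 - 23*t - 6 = 90*t^3 + 96*t^2 - 42*t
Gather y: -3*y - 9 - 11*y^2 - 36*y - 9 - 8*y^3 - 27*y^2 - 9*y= -8*y^3 - 38*y^2 - 48*y - 18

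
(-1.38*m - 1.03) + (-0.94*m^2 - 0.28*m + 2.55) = -0.94*m^2 - 1.66*m + 1.52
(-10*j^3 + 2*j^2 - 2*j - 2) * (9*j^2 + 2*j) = -90*j^5 - 2*j^4 - 14*j^3 - 22*j^2 - 4*j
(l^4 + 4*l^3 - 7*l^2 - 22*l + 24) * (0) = 0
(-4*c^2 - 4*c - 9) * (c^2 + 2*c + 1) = -4*c^4 - 12*c^3 - 21*c^2 - 22*c - 9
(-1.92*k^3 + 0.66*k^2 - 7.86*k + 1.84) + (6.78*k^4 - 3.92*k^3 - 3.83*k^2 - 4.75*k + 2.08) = 6.78*k^4 - 5.84*k^3 - 3.17*k^2 - 12.61*k + 3.92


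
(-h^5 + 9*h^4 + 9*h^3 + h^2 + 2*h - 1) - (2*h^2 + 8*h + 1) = -h^5 + 9*h^4 + 9*h^3 - h^2 - 6*h - 2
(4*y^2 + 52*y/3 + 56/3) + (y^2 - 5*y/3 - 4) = 5*y^2 + 47*y/3 + 44/3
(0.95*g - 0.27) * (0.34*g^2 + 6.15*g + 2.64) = 0.323*g^3 + 5.7507*g^2 + 0.8475*g - 0.7128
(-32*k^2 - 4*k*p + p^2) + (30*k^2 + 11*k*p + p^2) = -2*k^2 + 7*k*p + 2*p^2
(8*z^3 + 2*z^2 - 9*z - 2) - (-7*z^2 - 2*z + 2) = 8*z^3 + 9*z^2 - 7*z - 4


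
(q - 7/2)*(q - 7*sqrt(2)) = q^2 - 7*sqrt(2)*q - 7*q/2 + 49*sqrt(2)/2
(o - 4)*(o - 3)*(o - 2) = o^3 - 9*o^2 + 26*o - 24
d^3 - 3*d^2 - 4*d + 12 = (d - 3)*(d - 2)*(d + 2)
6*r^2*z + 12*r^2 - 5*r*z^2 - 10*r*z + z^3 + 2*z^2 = (-3*r + z)*(-2*r + z)*(z + 2)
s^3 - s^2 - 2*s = s*(s - 2)*(s + 1)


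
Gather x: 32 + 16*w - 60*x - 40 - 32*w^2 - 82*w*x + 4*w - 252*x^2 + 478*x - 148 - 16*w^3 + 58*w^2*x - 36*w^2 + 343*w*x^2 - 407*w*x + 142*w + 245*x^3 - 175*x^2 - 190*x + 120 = -16*w^3 - 68*w^2 + 162*w + 245*x^3 + x^2*(343*w - 427) + x*(58*w^2 - 489*w + 228) - 36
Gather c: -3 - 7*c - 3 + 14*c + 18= 7*c + 12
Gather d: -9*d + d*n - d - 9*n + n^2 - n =d*(n - 10) + n^2 - 10*n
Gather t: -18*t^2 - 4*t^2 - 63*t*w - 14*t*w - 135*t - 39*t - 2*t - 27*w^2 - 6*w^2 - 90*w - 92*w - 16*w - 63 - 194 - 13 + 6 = -22*t^2 + t*(-77*w - 176) - 33*w^2 - 198*w - 264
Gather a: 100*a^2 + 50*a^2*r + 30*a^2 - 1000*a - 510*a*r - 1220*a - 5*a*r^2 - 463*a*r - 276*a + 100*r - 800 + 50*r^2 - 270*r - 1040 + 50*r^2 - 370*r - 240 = a^2*(50*r + 130) + a*(-5*r^2 - 973*r - 2496) + 100*r^2 - 540*r - 2080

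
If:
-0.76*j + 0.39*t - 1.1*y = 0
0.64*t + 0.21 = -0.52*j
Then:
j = -1.02147417295415*y - 0.118833430063842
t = 0.829947765525247*y - 0.231572838073128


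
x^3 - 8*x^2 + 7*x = x*(x - 7)*(x - 1)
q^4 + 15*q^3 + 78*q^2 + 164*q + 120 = (q + 2)^2*(q + 5)*(q + 6)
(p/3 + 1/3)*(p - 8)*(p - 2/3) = p^3/3 - 23*p^2/9 - 10*p/9 + 16/9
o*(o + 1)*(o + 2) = o^3 + 3*o^2 + 2*o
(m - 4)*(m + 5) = m^2 + m - 20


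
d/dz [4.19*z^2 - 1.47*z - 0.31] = 8.38*z - 1.47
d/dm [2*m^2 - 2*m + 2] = 4*m - 2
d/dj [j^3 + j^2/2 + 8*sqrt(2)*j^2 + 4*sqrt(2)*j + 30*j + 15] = 3*j^2 + j + 16*sqrt(2)*j + 4*sqrt(2) + 30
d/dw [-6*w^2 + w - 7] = 1 - 12*w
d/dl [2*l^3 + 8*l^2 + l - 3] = 6*l^2 + 16*l + 1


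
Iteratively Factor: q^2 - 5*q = (q - 5)*(q)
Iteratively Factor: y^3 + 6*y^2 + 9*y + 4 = (y + 4)*(y^2 + 2*y + 1) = (y + 1)*(y + 4)*(y + 1)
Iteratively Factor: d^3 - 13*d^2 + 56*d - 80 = (d - 4)*(d^2 - 9*d + 20) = (d - 4)^2*(d - 5)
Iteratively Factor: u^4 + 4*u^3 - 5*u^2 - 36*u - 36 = (u + 2)*(u^3 + 2*u^2 - 9*u - 18) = (u + 2)^2*(u^2 - 9) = (u - 3)*(u + 2)^2*(u + 3)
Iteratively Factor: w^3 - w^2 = (w)*(w^2 - w) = w*(w - 1)*(w)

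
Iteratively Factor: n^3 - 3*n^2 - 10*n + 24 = (n - 2)*(n^2 - n - 12) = (n - 2)*(n + 3)*(n - 4)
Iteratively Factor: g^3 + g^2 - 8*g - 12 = (g - 3)*(g^2 + 4*g + 4) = (g - 3)*(g + 2)*(g + 2)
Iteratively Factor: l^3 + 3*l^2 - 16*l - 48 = (l + 3)*(l^2 - 16) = (l + 3)*(l + 4)*(l - 4)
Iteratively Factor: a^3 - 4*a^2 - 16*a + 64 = (a - 4)*(a^2 - 16) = (a - 4)^2*(a + 4)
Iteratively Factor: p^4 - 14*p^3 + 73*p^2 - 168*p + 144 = (p - 3)*(p^3 - 11*p^2 + 40*p - 48) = (p - 4)*(p - 3)*(p^2 - 7*p + 12) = (p - 4)^2*(p - 3)*(p - 3)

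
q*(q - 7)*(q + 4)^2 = q^4 + q^3 - 40*q^2 - 112*q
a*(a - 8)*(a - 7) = a^3 - 15*a^2 + 56*a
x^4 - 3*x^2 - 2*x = x*(x - 2)*(x + 1)^2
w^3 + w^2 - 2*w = w*(w - 1)*(w + 2)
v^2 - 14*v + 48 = (v - 8)*(v - 6)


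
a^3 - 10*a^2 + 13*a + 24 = (a - 8)*(a - 3)*(a + 1)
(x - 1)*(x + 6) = x^2 + 5*x - 6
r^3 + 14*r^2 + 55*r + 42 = (r + 1)*(r + 6)*(r + 7)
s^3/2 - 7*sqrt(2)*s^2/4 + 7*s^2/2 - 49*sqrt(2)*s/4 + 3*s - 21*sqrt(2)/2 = (s/2 + 1/2)*(s + 6)*(s - 7*sqrt(2)/2)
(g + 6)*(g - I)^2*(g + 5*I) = g^4 + 6*g^3 + 3*I*g^3 + 9*g^2 + 18*I*g^2 + 54*g - 5*I*g - 30*I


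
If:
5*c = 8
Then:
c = 8/5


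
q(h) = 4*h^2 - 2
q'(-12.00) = -96.00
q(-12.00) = 574.00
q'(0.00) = 0.00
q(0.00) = -2.00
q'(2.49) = 19.92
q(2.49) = 22.80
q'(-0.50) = -4.00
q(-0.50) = -1.00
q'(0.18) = 1.44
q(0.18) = -1.87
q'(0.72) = 5.76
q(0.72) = 0.07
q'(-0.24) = -1.92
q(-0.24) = -1.77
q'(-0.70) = -5.60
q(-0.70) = -0.04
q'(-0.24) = -1.92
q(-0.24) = -1.77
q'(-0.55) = -4.40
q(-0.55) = -0.79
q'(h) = 8*h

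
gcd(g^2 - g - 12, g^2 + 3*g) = g + 3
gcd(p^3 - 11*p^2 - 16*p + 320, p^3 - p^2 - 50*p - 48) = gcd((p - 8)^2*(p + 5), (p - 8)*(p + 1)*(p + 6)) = p - 8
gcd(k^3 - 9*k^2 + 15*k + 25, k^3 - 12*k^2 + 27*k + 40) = k^2 - 4*k - 5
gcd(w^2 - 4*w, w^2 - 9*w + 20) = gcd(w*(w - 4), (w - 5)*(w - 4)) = w - 4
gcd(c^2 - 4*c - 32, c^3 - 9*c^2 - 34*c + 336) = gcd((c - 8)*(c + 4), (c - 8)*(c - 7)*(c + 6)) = c - 8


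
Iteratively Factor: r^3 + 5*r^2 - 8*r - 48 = (r - 3)*(r^2 + 8*r + 16) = (r - 3)*(r + 4)*(r + 4)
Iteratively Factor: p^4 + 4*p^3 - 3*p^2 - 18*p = (p + 3)*(p^3 + p^2 - 6*p) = (p - 2)*(p + 3)*(p^2 + 3*p) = (p - 2)*(p + 3)^2*(p)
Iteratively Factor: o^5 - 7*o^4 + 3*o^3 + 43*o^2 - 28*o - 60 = (o - 3)*(o^4 - 4*o^3 - 9*o^2 + 16*o + 20) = (o - 3)*(o + 2)*(o^3 - 6*o^2 + 3*o + 10) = (o - 3)*(o - 2)*(o + 2)*(o^2 - 4*o - 5) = (o - 3)*(o - 2)*(o + 1)*(o + 2)*(o - 5)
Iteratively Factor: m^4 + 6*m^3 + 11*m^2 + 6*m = (m + 3)*(m^3 + 3*m^2 + 2*m) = (m + 2)*(m + 3)*(m^2 + m) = (m + 1)*(m + 2)*(m + 3)*(m)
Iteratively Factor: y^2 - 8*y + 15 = (y - 5)*(y - 3)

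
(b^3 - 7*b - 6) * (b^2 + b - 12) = b^5 + b^4 - 19*b^3 - 13*b^2 + 78*b + 72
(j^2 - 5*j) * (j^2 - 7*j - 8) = j^4 - 12*j^3 + 27*j^2 + 40*j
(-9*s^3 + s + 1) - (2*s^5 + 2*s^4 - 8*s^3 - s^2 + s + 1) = -2*s^5 - 2*s^4 - s^3 + s^2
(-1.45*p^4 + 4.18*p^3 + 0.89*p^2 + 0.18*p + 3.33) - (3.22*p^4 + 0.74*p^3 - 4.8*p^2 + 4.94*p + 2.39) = -4.67*p^4 + 3.44*p^3 + 5.69*p^2 - 4.76*p + 0.94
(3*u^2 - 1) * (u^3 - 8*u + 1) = 3*u^5 - 25*u^3 + 3*u^2 + 8*u - 1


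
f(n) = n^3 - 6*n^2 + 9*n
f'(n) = 3*n^2 - 12*n + 9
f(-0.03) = -0.28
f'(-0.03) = 9.36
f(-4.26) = -224.53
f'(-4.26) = 114.56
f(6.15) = 61.02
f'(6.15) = 48.67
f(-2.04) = -51.82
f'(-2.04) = 45.96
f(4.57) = 11.26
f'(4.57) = 16.81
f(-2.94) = -103.73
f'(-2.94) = 70.21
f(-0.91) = -13.91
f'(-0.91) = 22.40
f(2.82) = 0.09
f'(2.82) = -0.98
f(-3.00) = -108.00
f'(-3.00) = 72.00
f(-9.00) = -1296.00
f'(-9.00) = 360.00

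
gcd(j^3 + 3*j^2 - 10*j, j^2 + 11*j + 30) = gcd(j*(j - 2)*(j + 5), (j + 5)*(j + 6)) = j + 5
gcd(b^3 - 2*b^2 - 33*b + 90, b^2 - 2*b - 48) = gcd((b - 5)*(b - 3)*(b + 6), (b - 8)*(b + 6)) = b + 6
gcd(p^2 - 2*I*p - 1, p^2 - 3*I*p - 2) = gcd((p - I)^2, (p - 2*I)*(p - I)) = p - I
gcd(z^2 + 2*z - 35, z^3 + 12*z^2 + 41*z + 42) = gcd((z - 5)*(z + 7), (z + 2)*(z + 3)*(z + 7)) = z + 7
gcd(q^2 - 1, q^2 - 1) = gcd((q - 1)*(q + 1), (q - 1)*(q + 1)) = q^2 - 1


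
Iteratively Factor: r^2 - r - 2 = (r + 1)*(r - 2)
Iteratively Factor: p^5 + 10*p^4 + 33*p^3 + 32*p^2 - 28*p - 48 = (p + 3)*(p^4 + 7*p^3 + 12*p^2 - 4*p - 16) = (p + 2)*(p + 3)*(p^3 + 5*p^2 + 2*p - 8) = (p + 2)*(p + 3)*(p + 4)*(p^2 + p - 2) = (p - 1)*(p + 2)*(p + 3)*(p + 4)*(p + 2)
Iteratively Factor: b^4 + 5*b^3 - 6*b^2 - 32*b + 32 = (b + 4)*(b^3 + b^2 - 10*b + 8) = (b - 1)*(b + 4)*(b^2 + 2*b - 8) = (b - 1)*(b + 4)^2*(b - 2)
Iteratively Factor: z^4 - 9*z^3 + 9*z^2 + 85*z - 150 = (z - 5)*(z^3 - 4*z^2 - 11*z + 30) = (z - 5)^2*(z^2 + z - 6) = (z - 5)^2*(z - 2)*(z + 3)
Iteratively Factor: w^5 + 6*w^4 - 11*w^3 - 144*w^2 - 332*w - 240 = (w + 2)*(w^4 + 4*w^3 - 19*w^2 - 106*w - 120) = (w + 2)^2*(w^3 + 2*w^2 - 23*w - 60) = (w + 2)^2*(w + 4)*(w^2 - 2*w - 15) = (w - 5)*(w + 2)^2*(w + 4)*(w + 3)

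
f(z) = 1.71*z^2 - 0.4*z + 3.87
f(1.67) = 7.97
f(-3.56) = 26.97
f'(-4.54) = -15.93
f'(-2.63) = -9.39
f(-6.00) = 67.83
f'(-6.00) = -20.92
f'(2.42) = 7.88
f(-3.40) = 25.00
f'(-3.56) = -12.58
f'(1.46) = 4.59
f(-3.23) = 23.00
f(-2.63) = 16.75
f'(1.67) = 5.31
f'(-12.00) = -41.44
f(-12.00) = 254.91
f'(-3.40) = -12.03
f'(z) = 3.42*z - 0.4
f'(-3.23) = -11.45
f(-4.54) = 40.93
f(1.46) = 6.93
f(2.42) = 12.92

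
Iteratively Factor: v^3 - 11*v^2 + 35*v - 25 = (v - 5)*(v^2 - 6*v + 5) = (v - 5)^2*(v - 1)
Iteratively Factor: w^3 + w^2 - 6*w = (w + 3)*(w^2 - 2*w) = (w - 2)*(w + 3)*(w)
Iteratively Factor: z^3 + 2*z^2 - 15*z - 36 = (z + 3)*(z^2 - z - 12) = (z - 4)*(z + 3)*(z + 3)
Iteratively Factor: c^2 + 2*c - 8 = (c - 2)*(c + 4)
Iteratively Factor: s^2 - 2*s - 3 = (s + 1)*(s - 3)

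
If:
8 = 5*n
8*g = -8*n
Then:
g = -8/5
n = 8/5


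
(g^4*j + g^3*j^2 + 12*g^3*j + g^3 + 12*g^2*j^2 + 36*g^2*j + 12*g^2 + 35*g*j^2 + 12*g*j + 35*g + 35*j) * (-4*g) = -4*g^5*j - 4*g^4*j^2 - 48*g^4*j - 4*g^4 - 48*g^3*j^2 - 144*g^3*j - 48*g^3 - 140*g^2*j^2 - 48*g^2*j - 140*g^2 - 140*g*j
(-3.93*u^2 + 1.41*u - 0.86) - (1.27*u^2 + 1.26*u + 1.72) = -5.2*u^2 + 0.15*u - 2.58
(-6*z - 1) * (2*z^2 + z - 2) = -12*z^3 - 8*z^2 + 11*z + 2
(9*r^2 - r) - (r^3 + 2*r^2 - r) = -r^3 + 7*r^2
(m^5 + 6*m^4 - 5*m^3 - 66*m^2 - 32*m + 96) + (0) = m^5 + 6*m^4 - 5*m^3 - 66*m^2 - 32*m + 96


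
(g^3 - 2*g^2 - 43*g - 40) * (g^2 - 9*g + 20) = g^5 - 11*g^4 - 5*g^3 + 307*g^2 - 500*g - 800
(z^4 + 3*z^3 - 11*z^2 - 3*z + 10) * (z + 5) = z^5 + 8*z^4 + 4*z^3 - 58*z^2 - 5*z + 50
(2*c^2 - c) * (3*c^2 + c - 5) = 6*c^4 - c^3 - 11*c^2 + 5*c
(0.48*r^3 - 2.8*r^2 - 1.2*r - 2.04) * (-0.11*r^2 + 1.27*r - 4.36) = -0.0528*r^5 + 0.9176*r^4 - 5.5168*r^3 + 10.9084*r^2 + 2.6412*r + 8.8944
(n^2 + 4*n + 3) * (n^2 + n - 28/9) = n^4 + 5*n^3 + 35*n^2/9 - 85*n/9 - 28/3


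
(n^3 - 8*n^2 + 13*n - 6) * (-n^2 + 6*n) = -n^5 + 14*n^4 - 61*n^3 + 84*n^2 - 36*n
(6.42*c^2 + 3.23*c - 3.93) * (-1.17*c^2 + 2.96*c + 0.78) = -7.5114*c^4 + 15.2241*c^3 + 19.1665*c^2 - 9.1134*c - 3.0654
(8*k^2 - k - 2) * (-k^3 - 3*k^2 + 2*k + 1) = -8*k^5 - 23*k^4 + 21*k^3 + 12*k^2 - 5*k - 2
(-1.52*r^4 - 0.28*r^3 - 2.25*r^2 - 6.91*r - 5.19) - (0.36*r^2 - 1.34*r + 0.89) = -1.52*r^4 - 0.28*r^3 - 2.61*r^2 - 5.57*r - 6.08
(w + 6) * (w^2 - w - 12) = w^3 + 5*w^2 - 18*w - 72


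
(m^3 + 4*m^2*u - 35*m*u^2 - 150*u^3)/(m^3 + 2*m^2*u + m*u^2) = (m^3 + 4*m^2*u - 35*m*u^2 - 150*u^3)/(m*(m^2 + 2*m*u + u^2))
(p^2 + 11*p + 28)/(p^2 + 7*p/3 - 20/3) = 3*(p + 7)/(3*p - 5)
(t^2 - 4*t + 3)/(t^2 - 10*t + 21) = (t - 1)/(t - 7)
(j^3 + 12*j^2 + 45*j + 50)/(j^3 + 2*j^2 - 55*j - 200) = (j + 2)/(j - 8)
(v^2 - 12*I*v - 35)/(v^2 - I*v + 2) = (v^2 - 12*I*v - 35)/(v^2 - I*v + 2)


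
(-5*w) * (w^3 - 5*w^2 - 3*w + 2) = -5*w^4 + 25*w^3 + 15*w^2 - 10*w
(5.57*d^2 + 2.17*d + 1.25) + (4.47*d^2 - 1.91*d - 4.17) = 10.04*d^2 + 0.26*d - 2.92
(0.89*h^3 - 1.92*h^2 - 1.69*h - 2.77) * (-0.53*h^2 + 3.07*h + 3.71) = -0.4717*h^5 + 3.7499*h^4 - 1.6968*h^3 - 10.8434*h^2 - 14.7738*h - 10.2767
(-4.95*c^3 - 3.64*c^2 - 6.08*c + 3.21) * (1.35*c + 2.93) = -6.6825*c^4 - 19.4175*c^3 - 18.8732*c^2 - 13.4809*c + 9.4053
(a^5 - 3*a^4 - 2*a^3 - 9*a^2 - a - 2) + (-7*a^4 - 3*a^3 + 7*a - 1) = a^5 - 10*a^4 - 5*a^3 - 9*a^2 + 6*a - 3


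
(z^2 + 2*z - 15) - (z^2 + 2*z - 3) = -12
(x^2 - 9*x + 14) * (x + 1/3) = x^3 - 26*x^2/3 + 11*x + 14/3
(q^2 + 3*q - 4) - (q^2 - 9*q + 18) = 12*q - 22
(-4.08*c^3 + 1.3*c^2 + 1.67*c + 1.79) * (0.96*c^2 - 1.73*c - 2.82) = -3.9168*c^5 + 8.3064*c^4 + 10.8598*c^3 - 4.8367*c^2 - 7.8061*c - 5.0478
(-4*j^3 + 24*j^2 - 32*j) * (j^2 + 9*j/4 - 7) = -4*j^5 + 15*j^4 + 50*j^3 - 240*j^2 + 224*j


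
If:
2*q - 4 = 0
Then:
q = 2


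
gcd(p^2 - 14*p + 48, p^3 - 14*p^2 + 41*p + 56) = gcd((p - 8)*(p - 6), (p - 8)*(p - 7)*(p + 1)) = p - 8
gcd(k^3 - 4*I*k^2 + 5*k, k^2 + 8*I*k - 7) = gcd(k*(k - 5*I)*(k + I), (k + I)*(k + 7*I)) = k + I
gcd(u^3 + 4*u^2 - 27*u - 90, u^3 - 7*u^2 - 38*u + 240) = u^2 + u - 30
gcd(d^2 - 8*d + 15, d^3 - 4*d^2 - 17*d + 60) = d^2 - 8*d + 15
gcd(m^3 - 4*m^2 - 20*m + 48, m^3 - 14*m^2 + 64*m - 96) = m - 6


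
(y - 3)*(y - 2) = y^2 - 5*y + 6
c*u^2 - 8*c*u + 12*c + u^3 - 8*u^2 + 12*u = (c + u)*(u - 6)*(u - 2)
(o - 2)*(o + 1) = o^2 - o - 2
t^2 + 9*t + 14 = (t + 2)*(t + 7)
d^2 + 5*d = d*(d + 5)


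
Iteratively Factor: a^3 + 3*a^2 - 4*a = (a)*(a^2 + 3*a - 4) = a*(a + 4)*(a - 1)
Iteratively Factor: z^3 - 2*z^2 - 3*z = (z)*(z^2 - 2*z - 3) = z*(z + 1)*(z - 3)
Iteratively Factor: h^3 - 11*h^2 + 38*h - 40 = (h - 2)*(h^2 - 9*h + 20) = (h - 5)*(h - 2)*(h - 4)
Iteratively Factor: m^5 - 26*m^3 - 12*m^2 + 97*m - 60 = (m + 4)*(m^4 - 4*m^3 - 10*m^2 + 28*m - 15) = (m + 3)*(m + 4)*(m^3 - 7*m^2 + 11*m - 5) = (m - 5)*(m + 3)*(m + 4)*(m^2 - 2*m + 1) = (m - 5)*(m - 1)*(m + 3)*(m + 4)*(m - 1)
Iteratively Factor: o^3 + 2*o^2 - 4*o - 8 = (o + 2)*(o^2 - 4) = (o - 2)*(o + 2)*(o + 2)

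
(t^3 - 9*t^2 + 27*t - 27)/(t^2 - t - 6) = (t^2 - 6*t + 9)/(t + 2)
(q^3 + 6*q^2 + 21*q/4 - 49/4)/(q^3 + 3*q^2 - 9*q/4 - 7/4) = (2*q + 7)/(2*q + 1)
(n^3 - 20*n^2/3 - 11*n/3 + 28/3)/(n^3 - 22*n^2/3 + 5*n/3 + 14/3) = (3*n + 4)/(3*n + 2)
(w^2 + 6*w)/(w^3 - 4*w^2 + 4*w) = (w + 6)/(w^2 - 4*w + 4)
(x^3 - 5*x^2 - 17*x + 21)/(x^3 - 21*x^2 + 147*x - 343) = (x^2 + 2*x - 3)/(x^2 - 14*x + 49)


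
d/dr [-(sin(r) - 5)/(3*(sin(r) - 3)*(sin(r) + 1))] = (sin(r)^2 - 10*sin(r) + 13)*cos(r)/(3*(sin(r) - 3)^2*(sin(r) + 1)^2)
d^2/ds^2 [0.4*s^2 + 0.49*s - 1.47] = 0.800000000000000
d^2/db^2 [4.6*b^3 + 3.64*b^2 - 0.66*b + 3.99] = 27.6*b + 7.28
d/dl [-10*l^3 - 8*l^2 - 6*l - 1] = -30*l^2 - 16*l - 6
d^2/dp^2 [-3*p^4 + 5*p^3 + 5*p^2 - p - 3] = -36*p^2 + 30*p + 10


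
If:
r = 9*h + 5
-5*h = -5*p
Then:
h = r/9 - 5/9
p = r/9 - 5/9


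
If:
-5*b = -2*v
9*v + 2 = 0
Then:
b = -4/45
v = -2/9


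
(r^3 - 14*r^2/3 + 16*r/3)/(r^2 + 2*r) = (3*r^2 - 14*r + 16)/(3*(r + 2))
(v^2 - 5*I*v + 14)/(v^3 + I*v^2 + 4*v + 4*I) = (v - 7*I)/(v^2 - I*v + 2)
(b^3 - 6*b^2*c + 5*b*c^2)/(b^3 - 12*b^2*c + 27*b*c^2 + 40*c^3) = b*(b - c)/(b^2 - 7*b*c - 8*c^2)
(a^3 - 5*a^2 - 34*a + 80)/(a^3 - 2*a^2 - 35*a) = (a^2 - 10*a + 16)/(a*(a - 7))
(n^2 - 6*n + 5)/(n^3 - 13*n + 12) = (n - 5)/(n^2 + n - 12)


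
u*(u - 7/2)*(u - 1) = u^3 - 9*u^2/2 + 7*u/2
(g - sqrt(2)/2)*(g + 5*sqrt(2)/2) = g^2 + 2*sqrt(2)*g - 5/2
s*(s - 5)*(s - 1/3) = s^3 - 16*s^2/3 + 5*s/3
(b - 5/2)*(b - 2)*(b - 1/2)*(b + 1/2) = b^4 - 9*b^3/2 + 19*b^2/4 + 9*b/8 - 5/4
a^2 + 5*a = a*(a + 5)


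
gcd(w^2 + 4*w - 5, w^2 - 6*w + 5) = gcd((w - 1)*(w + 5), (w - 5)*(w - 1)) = w - 1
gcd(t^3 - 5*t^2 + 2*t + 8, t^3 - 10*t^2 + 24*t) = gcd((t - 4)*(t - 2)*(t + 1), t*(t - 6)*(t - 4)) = t - 4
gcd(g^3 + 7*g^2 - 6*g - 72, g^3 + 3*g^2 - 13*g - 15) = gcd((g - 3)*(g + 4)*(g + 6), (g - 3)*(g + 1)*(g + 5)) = g - 3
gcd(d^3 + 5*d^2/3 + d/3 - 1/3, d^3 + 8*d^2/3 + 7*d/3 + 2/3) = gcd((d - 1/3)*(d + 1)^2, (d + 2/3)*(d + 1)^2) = d^2 + 2*d + 1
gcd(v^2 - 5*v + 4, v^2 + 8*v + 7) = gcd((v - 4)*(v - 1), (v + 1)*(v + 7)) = 1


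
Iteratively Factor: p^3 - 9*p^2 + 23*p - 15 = (p - 3)*(p^2 - 6*p + 5) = (p - 3)*(p - 1)*(p - 5)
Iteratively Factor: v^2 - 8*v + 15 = (v - 3)*(v - 5)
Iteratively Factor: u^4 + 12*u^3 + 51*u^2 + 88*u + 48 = (u + 1)*(u^3 + 11*u^2 + 40*u + 48) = (u + 1)*(u + 4)*(u^2 + 7*u + 12) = (u + 1)*(u + 4)^2*(u + 3)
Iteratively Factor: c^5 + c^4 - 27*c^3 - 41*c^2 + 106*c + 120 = (c - 2)*(c^4 + 3*c^3 - 21*c^2 - 83*c - 60) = (c - 5)*(c - 2)*(c^3 + 8*c^2 + 19*c + 12) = (c - 5)*(c - 2)*(c + 3)*(c^2 + 5*c + 4) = (c - 5)*(c - 2)*(c + 1)*(c + 3)*(c + 4)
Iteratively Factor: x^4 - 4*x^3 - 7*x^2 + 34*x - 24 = (x + 3)*(x^3 - 7*x^2 + 14*x - 8) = (x - 4)*(x + 3)*(x^2 - 3*x + 2) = (x - 4)*(x - 2)*(x + 3)*(x - 1)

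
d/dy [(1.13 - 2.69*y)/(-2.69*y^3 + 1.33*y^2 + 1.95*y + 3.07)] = (-14.4722*y^3 + 12.6968*y^2 - 3.0058*y - 10.4618)/(7.2361*y^6 - 7.1554*y^5 - 8.7221*y^4 - 11.3296*y^3 + 11.9687*y^2 + 11.973*y + 9.4249)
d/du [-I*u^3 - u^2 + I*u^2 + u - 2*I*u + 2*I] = -3*I*u^2 - 2*u*(1 - I) + 1 - 2*I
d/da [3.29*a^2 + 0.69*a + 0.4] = 6.58*a + 0.69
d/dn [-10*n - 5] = -10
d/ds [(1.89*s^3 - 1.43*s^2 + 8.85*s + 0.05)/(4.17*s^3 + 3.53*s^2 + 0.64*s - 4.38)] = (12.6348*s^4 - 71.3898*s^3 - 57.6158*s^2 + 12.1738*s - 38.795)/(17.3889*s^6 + 29.4402*s^5 + 17.7985*s^4 - 32.0108*s^3 - 30.5132*s^2 - 5.6064*s + 19.1844)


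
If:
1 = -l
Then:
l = -1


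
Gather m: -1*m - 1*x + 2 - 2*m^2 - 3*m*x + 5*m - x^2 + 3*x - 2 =-2*m^2 + m*(4 - 3*x) - x^2 + 2*x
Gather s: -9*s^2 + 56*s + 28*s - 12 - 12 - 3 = -9*s^2 + 84*s - 27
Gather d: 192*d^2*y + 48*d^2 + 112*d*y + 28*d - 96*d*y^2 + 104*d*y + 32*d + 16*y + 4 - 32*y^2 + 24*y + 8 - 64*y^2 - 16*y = d^2*(192*y + 48) + d*(-96*y^2 + 216*y + 60) - 96*y^2 + 24*y + 12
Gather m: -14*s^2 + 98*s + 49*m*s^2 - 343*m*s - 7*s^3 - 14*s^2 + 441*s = m*(49*s^2 - 343*s) - 7*s^3 - 28*s^2 + 539*s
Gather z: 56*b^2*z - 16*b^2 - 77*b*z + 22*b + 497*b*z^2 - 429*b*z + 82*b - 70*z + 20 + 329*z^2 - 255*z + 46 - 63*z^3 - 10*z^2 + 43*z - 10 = -16*b^2 + 104*b - 63*z^3 + z^2*(497*b + 319) + z*(56*b^2 - 506*b - 282) + 56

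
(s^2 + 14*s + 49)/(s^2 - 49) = (s + 7)/(s - 7)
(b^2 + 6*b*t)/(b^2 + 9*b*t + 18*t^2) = b/(b + 3*t)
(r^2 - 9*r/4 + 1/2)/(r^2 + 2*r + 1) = (4*r^2 - 9*r + 2)/(4*(r^2 + 2*r + 1))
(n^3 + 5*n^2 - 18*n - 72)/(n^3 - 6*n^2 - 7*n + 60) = (n + 6)/(n - 5)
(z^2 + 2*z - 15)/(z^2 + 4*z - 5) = (z - 3)/(z - 1)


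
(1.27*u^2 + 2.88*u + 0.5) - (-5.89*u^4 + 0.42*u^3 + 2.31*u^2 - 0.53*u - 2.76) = 5.89*u^4 - 0.42*u^3 - 1.04*u^2 + 3.41*u + 3.26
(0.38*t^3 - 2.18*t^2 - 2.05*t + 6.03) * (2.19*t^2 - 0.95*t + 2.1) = 0.8322*t^5 - 5.1352*t^4 - 1.6205*t^3 + 10.5752*t^2 - 10.0335*t + 12.663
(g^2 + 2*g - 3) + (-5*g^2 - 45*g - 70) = -4*g^2 - 43*g - 73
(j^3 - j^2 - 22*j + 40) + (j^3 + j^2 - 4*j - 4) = 2*j^3 - 26*j + 36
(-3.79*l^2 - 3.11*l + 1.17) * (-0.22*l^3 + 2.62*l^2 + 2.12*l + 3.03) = 0.8338*l^5 - 9.2456*l^4 - 16.4404*l^3 - 15.0115*l^2 - 6.9429*l + 3.5451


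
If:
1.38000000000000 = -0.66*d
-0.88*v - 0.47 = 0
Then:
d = -2.09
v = -0.53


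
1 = 1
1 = 1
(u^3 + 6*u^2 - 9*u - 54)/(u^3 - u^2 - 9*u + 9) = (u + 6)/(u - 1)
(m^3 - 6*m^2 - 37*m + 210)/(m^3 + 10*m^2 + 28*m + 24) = (m^2 - 12*m + 35)/(m^2 + 4*m + 4)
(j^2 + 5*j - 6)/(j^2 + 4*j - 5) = (j + 6)/(j + 5)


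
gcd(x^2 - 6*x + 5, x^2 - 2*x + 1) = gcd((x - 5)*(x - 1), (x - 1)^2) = x - 1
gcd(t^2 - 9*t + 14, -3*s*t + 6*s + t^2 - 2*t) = t - 2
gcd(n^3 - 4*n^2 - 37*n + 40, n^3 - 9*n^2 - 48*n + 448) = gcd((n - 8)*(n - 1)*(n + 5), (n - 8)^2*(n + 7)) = n - 8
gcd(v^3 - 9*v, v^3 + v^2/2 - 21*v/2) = v^2 - 3*v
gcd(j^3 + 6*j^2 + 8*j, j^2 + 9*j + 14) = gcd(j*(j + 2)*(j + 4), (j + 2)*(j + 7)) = j + 2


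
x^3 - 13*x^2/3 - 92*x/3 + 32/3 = (x - 8)*(x - 1/3)*(x + 4)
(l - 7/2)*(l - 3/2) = l^2 - 5*l + 21/4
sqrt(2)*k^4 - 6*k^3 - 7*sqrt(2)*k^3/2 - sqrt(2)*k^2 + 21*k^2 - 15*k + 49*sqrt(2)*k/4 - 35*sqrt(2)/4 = (k - 5/2)*(k - 1)*(k - 7*sqrt(2)/2)*(sqrt(2)*k + 1)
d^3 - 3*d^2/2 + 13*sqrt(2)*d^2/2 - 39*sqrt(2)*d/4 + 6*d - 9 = (d - 3/2)*(d + sqrt(2)/2)*(d + 6*sqrt(2))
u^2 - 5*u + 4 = (u - 4)*(u - 1)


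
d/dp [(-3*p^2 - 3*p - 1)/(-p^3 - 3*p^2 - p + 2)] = (-3*p^4 - 6*p^3 - 9*p^2 - 18*p - 7)/(p^6 + 6*p^5 + 11*p^4 + 2*p^3 - 11*p^2 - 4*p + 4)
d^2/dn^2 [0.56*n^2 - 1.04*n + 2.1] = 1.12000000000000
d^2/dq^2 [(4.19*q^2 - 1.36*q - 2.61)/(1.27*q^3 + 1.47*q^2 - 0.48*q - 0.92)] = (13.516102*q^6 - 13.161264*q^5 - 50.424588*q^4 - 11.0462319999999*q^3 - 9.36230999999999*q^2 - 18.283032*q + 0.0317680000000025)/(2.048383*q^9 + 7.112889*q^8 + 5.910453*q^7 - 6.651753*q^6 - 12.53916*q^5 - 1.583028*q^4 + 7.009104*q^3 + 3.09672*q^2 - 1.218816*q - 0.778688)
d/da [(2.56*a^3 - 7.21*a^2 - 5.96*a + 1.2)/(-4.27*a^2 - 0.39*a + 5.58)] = (-10.9312*a^4 - 1.9968*a^3 + 20.2171*a^2 - 70.2156*a - 32.7888)/(18.2329*a^4 + 3.3306*a^3 - 47.5011*a^2 - 4.3524*a + 31.1364)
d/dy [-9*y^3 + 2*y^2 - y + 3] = -27*y^2 + 4*y - 1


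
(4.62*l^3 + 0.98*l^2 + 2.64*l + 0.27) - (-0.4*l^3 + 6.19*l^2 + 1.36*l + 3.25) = 5.02*l^3 - 5.21*l^2 + 1.28*l - 2.98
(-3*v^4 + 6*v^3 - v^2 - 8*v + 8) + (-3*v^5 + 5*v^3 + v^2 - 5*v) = -3*v^5 - 3*v^4 + 11*v^3 - 13*v + 8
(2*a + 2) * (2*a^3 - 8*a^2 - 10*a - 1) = 4*a^4 - 12*a^3 - 36*a^2 - 22*a - 2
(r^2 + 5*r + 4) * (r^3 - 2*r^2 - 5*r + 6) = r^5 + 3*r^4 - 11*r^3 - 27*r^2 + 10*r + 24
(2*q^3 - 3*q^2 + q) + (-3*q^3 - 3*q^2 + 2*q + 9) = -q^3 - 6*q^2 + 3*q + 9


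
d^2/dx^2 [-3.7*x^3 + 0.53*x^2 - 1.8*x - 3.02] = 1.06 - 22.2*x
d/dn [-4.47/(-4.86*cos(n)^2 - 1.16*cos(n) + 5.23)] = (43.4484*cos(n) + 5.1852)*sin(n)/(4.86*cos(n)^2 + 1.16*cos(n) - 5.23)^2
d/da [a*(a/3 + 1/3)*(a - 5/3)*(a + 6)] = 4*a^3/3 + 16*a^2/3 - 34*a/9 - 10/3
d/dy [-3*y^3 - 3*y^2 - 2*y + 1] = -9*y^2 - 6*y - 2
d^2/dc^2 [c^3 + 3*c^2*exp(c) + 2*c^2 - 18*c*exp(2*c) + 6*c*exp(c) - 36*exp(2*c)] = 3*c^2*exp(c) - 72*c*exp(2*c) + 18*c*exp(c) + 6*c - 216*exp(2*c) + 18*exp(c) + 4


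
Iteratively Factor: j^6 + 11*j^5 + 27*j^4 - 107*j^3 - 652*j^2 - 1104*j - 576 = (j + 4)*(j^5 + 7*j^4 - j^3 - 103*j^2 - 240*j - 144) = (j + 3)*(j + 4)*(j^4 + 4*j^3 - 13*j^2 - 64*j - 48) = (j - 4)*(j + 3)*(j + 4)*(j^3 + 8*j^2 + 19*j + 12) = (j - 4)*(j + 3)^2*(j + 4)*(j^2 + 5*j + 4) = (j - 4)*(j + 3)^2*(j + 4)^2*(j + 1)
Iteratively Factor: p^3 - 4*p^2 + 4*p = (p)*(p^2 - 4*p + 4) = p*(p - 2)*(p - 2)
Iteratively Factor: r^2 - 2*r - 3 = (r + 1)*(r - 3)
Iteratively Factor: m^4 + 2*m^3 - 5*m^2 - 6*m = (m + 3)*(m^3 - m^2 - 2*m) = m*(m + 3)*(m^2 - m - 2) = m*(m - 2)*(m + 3)*(m + 1)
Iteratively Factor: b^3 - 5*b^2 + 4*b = (b - 1)*(b^2 - 4*b) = b*(b - 1)*(b - 4)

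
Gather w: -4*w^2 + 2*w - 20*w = -4*w^2 - 18*w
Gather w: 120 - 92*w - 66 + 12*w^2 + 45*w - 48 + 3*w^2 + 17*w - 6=15*w^2 - 30*w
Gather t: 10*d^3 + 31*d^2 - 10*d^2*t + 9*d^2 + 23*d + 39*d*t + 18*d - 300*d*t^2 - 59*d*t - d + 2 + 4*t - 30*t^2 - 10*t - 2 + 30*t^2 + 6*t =10*d^3 + 40*d^2 - 300*d*t^2 + 40*d + t*(-10*d^2 - 20*d)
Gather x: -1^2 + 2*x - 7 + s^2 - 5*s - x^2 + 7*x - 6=s^2 - 5*s - x^2 + 9*x - 14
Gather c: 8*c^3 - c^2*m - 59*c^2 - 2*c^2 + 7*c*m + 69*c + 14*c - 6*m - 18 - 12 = 8*c^3 + c^2*(-m - 61) + c*(7*m + 83) - 6*m - 30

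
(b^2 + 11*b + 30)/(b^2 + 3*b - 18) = (b + 5)/(b - 3)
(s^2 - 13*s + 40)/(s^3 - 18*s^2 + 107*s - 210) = (s - 8)/(s^2 - 13*s + 42)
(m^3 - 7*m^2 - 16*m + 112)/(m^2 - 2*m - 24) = (m^2 - 11*m + 28)/(m - 6)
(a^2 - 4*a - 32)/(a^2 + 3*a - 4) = (a - 8)/(a - 1)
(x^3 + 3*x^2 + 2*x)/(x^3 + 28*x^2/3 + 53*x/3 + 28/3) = 3*x*(x + 2)/(3*x^2 + 25*x + 28)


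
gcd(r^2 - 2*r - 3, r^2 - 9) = r - 3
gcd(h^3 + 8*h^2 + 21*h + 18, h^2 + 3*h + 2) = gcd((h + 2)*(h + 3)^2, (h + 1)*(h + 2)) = h + 2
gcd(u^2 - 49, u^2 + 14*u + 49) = u + 7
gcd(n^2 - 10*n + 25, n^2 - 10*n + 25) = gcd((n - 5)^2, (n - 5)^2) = n^2 - 10*n + 25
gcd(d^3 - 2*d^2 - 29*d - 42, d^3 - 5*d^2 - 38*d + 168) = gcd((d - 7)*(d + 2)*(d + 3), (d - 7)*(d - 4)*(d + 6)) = d - 7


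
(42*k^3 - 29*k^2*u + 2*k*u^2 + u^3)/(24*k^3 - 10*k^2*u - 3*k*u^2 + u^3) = (-21*k^2 + 4*k*u + u^2)/(-12*k^2 - k*u + u^2)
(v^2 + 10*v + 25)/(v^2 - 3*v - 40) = (v + 5)/(v - 8)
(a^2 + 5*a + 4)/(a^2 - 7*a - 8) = (a + 4)/(a - 8)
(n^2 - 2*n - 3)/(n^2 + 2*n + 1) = (n - 3)/(n + 1)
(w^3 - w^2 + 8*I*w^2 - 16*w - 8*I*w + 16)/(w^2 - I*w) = (w^3 + w^2*(-1 + 8*I) - 8*w*(2 + I) + 16)/(w*(w - I))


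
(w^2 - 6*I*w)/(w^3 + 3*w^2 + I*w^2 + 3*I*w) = (w - 6*I)/(w^2 + w*(3 + I) + 3*I)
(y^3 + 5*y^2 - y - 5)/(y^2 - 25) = (y^2 - 1)/(y - 5)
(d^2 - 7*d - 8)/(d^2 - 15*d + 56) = (d + 1)/(d - 7)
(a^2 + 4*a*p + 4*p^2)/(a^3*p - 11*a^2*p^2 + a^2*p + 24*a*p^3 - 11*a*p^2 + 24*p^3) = (a^2 + 4*a*p + 4*p^2)/(p*(a^3 - 11*a^2*p + a^2 + 24*a*p^2 - 11*a*p + 24*p^2))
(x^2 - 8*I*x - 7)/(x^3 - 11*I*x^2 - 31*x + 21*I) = 1/(x - 3*I)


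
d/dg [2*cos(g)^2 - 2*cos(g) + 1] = 2*sin(g) - 2*sin(2*g)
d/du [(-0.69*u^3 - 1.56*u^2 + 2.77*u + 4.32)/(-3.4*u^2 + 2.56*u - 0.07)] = (2.346*u^4 - 3.5328*u^3 + 5.5693*u^2 + 29.5944*u - 11.2531)/(11.56*u^4 - 17.408*u^3 + 7.0296*u^2 - 0.3584*u + 0.0049)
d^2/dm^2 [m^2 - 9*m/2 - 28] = 2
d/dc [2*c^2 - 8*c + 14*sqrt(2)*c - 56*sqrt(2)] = 4*c - 8 + 14*sqrt(2)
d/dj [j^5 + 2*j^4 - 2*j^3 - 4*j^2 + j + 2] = 5*j^4 + 8*j^3 - 6*j^2 - 8*j + 1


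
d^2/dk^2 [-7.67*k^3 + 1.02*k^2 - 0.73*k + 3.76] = 2.04 - 46.02*k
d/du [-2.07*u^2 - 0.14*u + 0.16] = -4.14*u - 0.14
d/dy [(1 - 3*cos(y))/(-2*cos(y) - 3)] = -11*sin(y)/(2*cos(y) + 3)^2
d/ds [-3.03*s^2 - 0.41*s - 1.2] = -6.06*s - 0.41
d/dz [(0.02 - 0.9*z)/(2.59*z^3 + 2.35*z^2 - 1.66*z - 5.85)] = (4.662*z^3 + 1.9596*z^2 - 0.0940000000000001*z + 5.2982)/(6.7081*z^6 + 12.173*z^5 - 3.0763*z^4 - 38.105*z^3 - 24.7394*z^2 + 19.422*z + 34.2225)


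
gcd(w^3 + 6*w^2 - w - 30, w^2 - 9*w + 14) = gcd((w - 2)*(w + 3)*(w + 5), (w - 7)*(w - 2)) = w - 2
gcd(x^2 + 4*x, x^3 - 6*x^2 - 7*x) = x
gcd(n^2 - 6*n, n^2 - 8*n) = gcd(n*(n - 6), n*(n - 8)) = n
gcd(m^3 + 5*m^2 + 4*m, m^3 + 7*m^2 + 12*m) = m^2 + 4*m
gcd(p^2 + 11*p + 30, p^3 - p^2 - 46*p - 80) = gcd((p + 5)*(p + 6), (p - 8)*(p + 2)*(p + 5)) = p + 5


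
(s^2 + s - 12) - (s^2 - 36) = s + 24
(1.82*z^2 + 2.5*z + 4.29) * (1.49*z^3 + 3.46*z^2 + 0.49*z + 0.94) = 2.7118*z^5 + 10.0222*z^4 + 15.9339*z^3 + 17.7792*z^2 + 4.4521*z + 4.0326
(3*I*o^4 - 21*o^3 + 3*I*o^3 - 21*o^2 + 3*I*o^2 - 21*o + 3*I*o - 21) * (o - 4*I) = 3*I*o^5 - 9*o^4 + 3*I*o^4 - 9*o^3 + 87*I*o^3 - 9*o^2 + 87*I*o^2 - 9*o + 84*I*o + 84*I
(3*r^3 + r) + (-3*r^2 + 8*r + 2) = 3*r^3 - 3*r^2 + 9*r + 2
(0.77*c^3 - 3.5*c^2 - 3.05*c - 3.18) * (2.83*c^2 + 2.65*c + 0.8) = 2.1791*c^5 - 7.8645*c^4 - 17.2905*c^3 - 19.8819*c^2 - 10.867*c - 2.544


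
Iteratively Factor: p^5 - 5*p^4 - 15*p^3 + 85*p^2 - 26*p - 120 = (p - 2)*(p^4 - 3*p^3 - 21*p^2 + 43*p + 60) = (p - 2)*(p + 1)*(p^3 - 4*p^2 - 17*p + 60) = (p - 3)*(p - 2)*(p + 1)*(p^2 - p - 20) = (p - 3)*(p - 2)*(p + 1)*(p + 4)*(p - 5)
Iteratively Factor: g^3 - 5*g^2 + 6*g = (g - 3)*(g^2 - 2*g) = g*(g - 3)*(g - 2)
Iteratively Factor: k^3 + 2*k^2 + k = (k + 1)*(k^2 + k) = k*(k + 1)*(k + 1)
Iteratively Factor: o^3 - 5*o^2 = (o)*(o^2 - 5*o) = o*(o - 5)*(o)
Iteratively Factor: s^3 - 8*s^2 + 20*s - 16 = (s - 2)*(s^2 - 6*s + 8) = (s - 2)^2*(s - 4)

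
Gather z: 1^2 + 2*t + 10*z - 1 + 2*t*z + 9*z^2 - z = 2*t + 9*z^2 + z*(2*t + 9)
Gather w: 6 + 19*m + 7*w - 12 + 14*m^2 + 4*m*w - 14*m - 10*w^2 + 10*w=14*m^2 + 5*m - 10*w^2 + w*(4*m + 17) - 6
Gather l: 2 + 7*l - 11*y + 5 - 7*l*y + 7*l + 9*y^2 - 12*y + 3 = l*(14 - 7*y) + 9*y^2 - 23*y + 10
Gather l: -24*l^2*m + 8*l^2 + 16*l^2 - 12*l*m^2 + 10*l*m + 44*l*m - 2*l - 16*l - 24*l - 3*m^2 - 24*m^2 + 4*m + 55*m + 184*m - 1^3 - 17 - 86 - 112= l^2*(24 - 24*m) + l*(-12*m^2 + 54*m - 42) - 27*m^2 + 243*m - 216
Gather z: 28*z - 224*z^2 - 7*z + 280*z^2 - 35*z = 56*z^2 - 14*z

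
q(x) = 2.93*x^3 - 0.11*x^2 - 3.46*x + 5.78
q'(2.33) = 43.75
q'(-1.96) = 30.74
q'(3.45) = 100.40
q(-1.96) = -9.92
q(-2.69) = -42.74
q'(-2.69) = 60.74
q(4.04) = 183.21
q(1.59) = 11.78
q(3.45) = 112.85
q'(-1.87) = 27.69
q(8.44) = 1730.29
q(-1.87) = -7.29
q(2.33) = 34.18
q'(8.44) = 620.83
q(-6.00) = -610.30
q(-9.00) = -2107.96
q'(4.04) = 139.12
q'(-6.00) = 314.30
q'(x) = 8.79*x^2 - 0.22*x - 3.46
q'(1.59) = 18.41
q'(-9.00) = 710.51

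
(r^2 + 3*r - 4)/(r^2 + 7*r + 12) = (r - 1)/(r + 3)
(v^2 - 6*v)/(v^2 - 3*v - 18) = v/(v + 3)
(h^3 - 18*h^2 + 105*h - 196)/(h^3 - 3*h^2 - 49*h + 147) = (h^2 - 11*h + 28)/(h^2 + 4*h - 21)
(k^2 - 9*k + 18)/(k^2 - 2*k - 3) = (k - 6)/(k + 1)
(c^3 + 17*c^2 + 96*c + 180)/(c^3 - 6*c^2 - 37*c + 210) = (c^2 + 11*c + 30)/(c^2 - 12*c + 35)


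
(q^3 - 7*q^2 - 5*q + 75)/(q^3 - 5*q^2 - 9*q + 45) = (q - 5)/(q - 3)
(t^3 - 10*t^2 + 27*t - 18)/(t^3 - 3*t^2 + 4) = (t^3 - 10*t^2 + 27*t - 18)/(t^3 - 3*t^2 + 4)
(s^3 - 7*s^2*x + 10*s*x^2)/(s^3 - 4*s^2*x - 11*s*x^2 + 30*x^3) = s/(s + 3*x)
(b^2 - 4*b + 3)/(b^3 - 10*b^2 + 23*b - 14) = (b - 3)/(b^2 - 9*b + 14)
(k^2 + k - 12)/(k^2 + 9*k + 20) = (k - 3)/(k + 5)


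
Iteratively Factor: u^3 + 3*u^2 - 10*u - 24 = (u + 4)*(u^2 - u - 6) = (u - 3)*(u + 4)*(u + 2)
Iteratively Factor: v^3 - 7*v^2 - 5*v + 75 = (v - 5)*(v^2 - 2*v - 15) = (v - 5)*(v + 3)*(v - 5)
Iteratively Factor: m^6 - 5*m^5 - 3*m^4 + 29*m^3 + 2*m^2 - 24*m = (m - 3)*(m^5 - 2*m^4 - 9*m^3 + 2*m^2 + 8*m) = (m - 3)*(m + 1)*(m^4 - 3*m^3 - 6*m^2 + 8*m) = (m - 3)*(m - 1)*(m + 1)*(m^3 - 2*m^2 - 8*m) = m*(m - 3)*(m - 1)*(m + 1)*(m^2 - 2*m - 8) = m*(m - 4)*(m - 3)*(m - 1)*(m + 1)*(m + 2)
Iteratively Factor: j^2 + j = (j + 1)*(j)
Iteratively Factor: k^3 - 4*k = (k - 2)*(k^2 + 2*k) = (k - 2)*(k + 2)*(k)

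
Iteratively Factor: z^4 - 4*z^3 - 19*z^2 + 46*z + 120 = (z - 4)*(z^3 - 19*z - 30) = (z - 5)*(z - 4)*(z^2 + 5*z + 6) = (z - 5)*(z - 4)*(z + 2)*(z + 3)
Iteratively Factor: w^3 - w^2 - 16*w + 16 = (w + 4)*(w^2 - 5*w + 4) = (w - 1)*(w + 4)*(w - 4)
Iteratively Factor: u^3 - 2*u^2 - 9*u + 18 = (u - 3)*(u^2 + u - 6) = (u - 3)*(u - 2)*(u + 3)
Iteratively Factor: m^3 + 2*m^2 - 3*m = (m - 1)*(m^2 + 3*m) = (m - 1)*(m + 3)*(m)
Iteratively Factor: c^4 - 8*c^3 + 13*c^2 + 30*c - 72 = (c - 3)*(c^3 - 5*c^2 - 2*c + 24) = (c - 3)^2*(c^2 - 2*c - 8) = (c - 4)*(c - 3)^2*(c + 2)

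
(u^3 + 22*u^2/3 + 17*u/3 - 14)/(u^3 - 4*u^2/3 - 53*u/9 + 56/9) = 3*(u + 6)/(3*u - 8)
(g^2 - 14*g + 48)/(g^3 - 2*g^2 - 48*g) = (g - 6)/(g*(g + 6))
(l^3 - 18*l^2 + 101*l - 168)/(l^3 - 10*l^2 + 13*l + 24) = (l - 7)/(l + 1)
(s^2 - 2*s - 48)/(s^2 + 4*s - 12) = (s - 8)/(s - 2)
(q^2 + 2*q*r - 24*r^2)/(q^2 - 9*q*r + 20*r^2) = (q + 6*r)/(q - 5*r)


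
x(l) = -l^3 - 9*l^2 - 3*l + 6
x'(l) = -3*l^2 - 18*l - 3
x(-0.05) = 6.13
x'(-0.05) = -2.11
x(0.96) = -6.06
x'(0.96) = -23.04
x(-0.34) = 6.02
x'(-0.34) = 2.77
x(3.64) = -172.39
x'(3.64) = -108.27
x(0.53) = 1.73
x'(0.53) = -13.38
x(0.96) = -6.06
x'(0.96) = -23.04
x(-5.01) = -79.12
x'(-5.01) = 11.88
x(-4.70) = -74.89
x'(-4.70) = 15.33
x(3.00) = -111.00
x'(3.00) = -84.00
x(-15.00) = 1401.00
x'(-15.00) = -408.00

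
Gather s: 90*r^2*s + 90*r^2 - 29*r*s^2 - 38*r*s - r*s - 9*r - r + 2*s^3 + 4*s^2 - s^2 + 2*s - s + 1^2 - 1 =90*r^2 - 10*r + 2*s^3 + s^2*(3 - 29*r) + s*(90*r^2 - 39*r + 1)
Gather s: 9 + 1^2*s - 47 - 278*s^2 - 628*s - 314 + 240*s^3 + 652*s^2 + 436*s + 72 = 240*s^3 + 374*s^2 - 191*s - 280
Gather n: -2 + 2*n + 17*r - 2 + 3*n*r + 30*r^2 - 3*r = n*(3*r + 2) + 30*r^2 + 14*r - 4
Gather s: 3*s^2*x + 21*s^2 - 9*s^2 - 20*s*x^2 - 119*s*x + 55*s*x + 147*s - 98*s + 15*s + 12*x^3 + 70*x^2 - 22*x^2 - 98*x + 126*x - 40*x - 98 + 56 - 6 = s^2*(3*x + 12) + s*(-20*x^2 - 64*x + 64) + 12*x^3 + 48*x^2 - 12*x - 48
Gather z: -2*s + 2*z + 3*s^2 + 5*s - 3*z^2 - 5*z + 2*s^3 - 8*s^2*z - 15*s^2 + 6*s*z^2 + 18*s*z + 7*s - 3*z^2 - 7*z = 2*s^3 - 12*s^2 + 10*s + z^2*(6*s - 6) + z*(-8*s^2 + 18*s - 10)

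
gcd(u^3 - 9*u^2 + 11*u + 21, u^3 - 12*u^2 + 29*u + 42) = u^2 - 6*u - 7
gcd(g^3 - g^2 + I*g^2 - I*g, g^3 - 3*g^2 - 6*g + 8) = g - 1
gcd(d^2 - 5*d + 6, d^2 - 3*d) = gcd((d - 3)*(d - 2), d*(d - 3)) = d - 3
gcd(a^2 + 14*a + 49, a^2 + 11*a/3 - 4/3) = 1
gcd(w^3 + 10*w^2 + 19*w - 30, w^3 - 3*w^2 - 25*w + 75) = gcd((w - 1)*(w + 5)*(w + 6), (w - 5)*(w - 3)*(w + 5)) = w + 5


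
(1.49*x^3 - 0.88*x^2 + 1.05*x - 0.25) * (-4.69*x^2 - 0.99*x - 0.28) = -6.9881*x^5 + 2.6521*x^4 - 4.4705*x^3 + 0.3794*x^2 - 0.0465*x + 0.07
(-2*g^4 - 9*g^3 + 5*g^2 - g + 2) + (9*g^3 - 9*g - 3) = -2*g^4 + 5*g^2 - 10*g - 1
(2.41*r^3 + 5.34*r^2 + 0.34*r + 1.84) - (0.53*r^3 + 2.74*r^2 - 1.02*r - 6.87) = 1.88*r^3 + 2.6*r^2 + 1.36*r + 8.71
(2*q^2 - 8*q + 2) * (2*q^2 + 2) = 4*q^4 - 16*q^3 + 8*q^2 - 16*q + 4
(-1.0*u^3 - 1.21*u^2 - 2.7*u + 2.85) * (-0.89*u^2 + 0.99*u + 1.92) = 0.89*u^5 + 0.0869*u^4 - 0.7149*u^3 - 7.5327*u^2 - 2.3625*u + 5.472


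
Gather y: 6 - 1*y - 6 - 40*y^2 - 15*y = -40*y^2 - 16*y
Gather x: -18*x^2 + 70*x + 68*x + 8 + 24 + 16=-18*x^2 + 138*x + 48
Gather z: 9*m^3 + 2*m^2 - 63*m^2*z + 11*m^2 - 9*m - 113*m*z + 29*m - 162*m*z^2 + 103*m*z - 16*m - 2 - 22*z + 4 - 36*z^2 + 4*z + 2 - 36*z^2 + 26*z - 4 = 9*m^3 + 13*m^2 + 4*m + z^2*(-162*m - 72) + z*(-63*m^2 - 10*m + 8)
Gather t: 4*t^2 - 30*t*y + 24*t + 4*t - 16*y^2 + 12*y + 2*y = 4*t^2 + t*(28 - 30*y) - 16*y^2 + 14*y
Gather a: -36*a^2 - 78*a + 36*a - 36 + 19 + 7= -36*a^2 - 42*a - 10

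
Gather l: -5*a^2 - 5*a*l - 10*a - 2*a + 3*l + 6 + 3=-5*a^2 - 12*a + l*(3 - 5*a) + 9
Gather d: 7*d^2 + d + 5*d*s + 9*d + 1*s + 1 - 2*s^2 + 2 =7*d^2 + d*(5*s + 10) - 2*s^2 + s + 3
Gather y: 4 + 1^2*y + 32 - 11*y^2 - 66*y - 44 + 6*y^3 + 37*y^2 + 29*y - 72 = 6*y^3 + 26*y^2 - 36*y - 80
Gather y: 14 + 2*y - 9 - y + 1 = y + 6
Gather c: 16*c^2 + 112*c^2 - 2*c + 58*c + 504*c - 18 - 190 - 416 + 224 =128*c^2 + 560*c - 400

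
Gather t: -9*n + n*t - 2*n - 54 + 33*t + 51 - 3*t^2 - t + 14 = -11*n - 3*t^2 + t*(n + 32) + 11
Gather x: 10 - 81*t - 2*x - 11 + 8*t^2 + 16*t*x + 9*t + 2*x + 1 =8*t^2 + 16*t*x - 72*t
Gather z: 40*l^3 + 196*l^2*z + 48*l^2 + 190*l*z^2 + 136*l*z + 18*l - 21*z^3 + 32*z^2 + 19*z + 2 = 40*l^3 + 48*l^2 + 18*l - 21*z^3 + z^2*(190*l + 32) + z*(196*l^2 + 136*l + 19) + 2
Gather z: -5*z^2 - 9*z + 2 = -5*z^2 - 9*z + 2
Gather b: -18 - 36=-54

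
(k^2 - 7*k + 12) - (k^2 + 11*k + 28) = -18*k - 16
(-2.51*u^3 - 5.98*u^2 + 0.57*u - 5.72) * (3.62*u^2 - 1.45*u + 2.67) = -9.0862*u^5 - 18.0081*u^4 + 4.0327*u^3 - 37.4995*u^2 + 9.8159*u - 15.2724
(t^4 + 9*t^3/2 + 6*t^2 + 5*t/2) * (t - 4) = t^5 + t^4/2 - 12*t^3 - 43*t^2/2 - 10*t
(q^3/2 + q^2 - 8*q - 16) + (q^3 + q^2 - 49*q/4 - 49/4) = 3*q^3/2 + 2*q^2 - 81*q/4 - 113/4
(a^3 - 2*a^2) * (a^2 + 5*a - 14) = a^5 + 3*a^4 - 24*a^3 + 28*a^2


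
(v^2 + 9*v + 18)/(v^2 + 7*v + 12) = (v + 6)/(v + 4)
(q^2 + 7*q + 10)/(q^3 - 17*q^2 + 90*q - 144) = (q^2 + 7*q + 10)/(q^3 - 17*q^2 + 90*q - 144)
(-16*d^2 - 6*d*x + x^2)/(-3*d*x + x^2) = (16*d^2 + 6*d*x - x^2)/(x*(3*d - x))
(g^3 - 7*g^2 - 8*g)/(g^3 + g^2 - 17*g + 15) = g*(g^2 - 7*g - 8)/(g^3 + g^2 - 17*g + 15)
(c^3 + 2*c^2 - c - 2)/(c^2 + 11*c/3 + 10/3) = 3*(c^2 - 1)/(3*c + 5)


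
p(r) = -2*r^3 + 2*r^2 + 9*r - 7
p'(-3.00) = -57.00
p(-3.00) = 38.00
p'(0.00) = 9.00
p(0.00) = -7.00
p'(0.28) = 9.65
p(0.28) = -4.37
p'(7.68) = -314.17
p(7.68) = -725.88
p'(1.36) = 3.34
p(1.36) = 3.91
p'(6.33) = -206.09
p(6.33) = -377.16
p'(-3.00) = -57.00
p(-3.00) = 38.00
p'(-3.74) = -89.89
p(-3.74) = 91.94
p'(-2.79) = -48.86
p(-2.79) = 26.89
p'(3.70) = -58.34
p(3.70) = -47.63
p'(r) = -6*r^2 + 4*r + 9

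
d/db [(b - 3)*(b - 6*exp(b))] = b - (b - 3)*(6*exp(b) - 1) - 6*exp(b)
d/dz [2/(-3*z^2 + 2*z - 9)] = 4*(3*z - 1)/(3*z^2 - 2*z + 9)^2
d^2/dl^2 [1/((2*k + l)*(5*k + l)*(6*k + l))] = 2*(1924*k^4 + 1848*k^3*l + 663*k^2*l^2 + 104*k*l^3 + 6*l^4)/(216000*k^9 + 561600*k^8*l + 627120*k^7*l^2 + 394768*k^6*l^3 + 154596*k^5*l^4 + 39156*k^4*l^5 + 6433*k^3*l^6 + 663*k^2*l^7 + 39*k*l^8 + l^9)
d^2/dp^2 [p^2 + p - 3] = 2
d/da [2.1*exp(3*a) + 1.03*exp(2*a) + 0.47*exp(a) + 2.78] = (6.3*exp(2*a) + 2.06*exp(a) + 0.47)*exp(a)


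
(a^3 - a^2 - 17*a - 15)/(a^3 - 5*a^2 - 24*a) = (a^2 - 4*a - 5)/(a*(a - 8))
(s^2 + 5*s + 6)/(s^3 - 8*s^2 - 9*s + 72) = (s + 2)/(s^2 - 11*s + 24)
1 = 1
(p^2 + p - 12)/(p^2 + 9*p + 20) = (p - 3)/(p + 5)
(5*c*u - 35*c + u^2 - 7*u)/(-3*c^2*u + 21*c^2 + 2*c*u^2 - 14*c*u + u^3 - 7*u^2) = (5*c + u)/(-3*c^2 + 2*c*u + u^2)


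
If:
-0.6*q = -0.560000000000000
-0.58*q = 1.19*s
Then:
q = 0.93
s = -0.45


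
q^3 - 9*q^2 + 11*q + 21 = (q - 7)*(q - 3)*(q + 1)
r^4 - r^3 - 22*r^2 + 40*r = r*(r - 4)*(r - 2)*(r + 5)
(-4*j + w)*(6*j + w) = -24*j^2 + 2*j*w + w^2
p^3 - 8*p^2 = p^2*(p - 8)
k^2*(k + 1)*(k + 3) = k^4 + 4*k^3 + 3*k^2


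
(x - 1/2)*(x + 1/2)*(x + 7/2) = x^3 + 7*x^2/2 - x/4 - 7/8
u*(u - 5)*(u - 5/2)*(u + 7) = u^4 - u^3/2 - 40*u^2 + 175*u/2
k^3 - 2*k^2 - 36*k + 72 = (k - 6)*(k - 2)*(k + 6)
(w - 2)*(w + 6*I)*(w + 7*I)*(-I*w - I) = -I*w^4 + 13*w^3 + I*w^3 - 13*w^2 + 44*I*w^2 - 26*w - 42*I*w - 84*I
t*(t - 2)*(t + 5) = t^3 + 3*t^2 - 10*t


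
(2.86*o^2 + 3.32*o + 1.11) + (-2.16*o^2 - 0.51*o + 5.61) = 0.7*o^2 + 2.81*o + 6.72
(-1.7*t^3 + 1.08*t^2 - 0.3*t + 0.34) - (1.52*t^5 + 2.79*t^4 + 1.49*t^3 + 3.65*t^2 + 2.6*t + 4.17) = -1.52*t^5 - 2.79*t^4 - 3.19*t^3 - 2.57*t^2 - 2.9*t - 3.83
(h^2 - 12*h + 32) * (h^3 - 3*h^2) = h^5 - 15*h^4 + 68*h^3 - 96*h^2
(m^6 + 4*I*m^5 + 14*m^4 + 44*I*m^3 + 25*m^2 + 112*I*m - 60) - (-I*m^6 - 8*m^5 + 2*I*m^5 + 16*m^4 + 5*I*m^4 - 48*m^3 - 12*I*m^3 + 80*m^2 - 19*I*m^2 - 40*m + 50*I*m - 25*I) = m^6 + I*m^6 + 8*m^5 + 2*I*m^5 - 2*m^4 - 5*I*m^4 + 48*m^3 + 56*I*m^3 - 55*m^2 + 19*I*m^2 + 40*m + 62*I*m - 60 + 25*I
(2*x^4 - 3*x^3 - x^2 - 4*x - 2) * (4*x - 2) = 8*x^5 - 16*x^4 + 2*x^3 - 14*x^2 + 4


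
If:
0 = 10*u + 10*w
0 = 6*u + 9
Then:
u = -3/2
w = 3/2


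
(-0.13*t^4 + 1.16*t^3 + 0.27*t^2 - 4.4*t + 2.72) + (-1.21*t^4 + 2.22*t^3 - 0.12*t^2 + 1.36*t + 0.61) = -1.34*t^4 + 3.38*t^3 + 0.15*t^2 - 3.04*t + 3.33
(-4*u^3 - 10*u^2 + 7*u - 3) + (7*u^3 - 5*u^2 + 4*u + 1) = 3*u^3 - 15*u^2 + 11*u - 2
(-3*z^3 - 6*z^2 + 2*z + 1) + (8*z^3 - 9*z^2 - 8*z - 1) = 5*z^3 - 15*z^2 - 6*z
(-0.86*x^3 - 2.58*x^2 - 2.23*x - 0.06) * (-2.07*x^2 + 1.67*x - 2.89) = 1.7802*x^5 + 3.9044*x^4 + 2.7929*x^3 + 3.8563*x^2 + 6.3445*x + 0.1734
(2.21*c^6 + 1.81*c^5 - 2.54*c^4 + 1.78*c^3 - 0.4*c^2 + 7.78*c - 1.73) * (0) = 0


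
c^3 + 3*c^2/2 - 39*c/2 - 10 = (c - 4)*(c + 1/2)*(c + 5)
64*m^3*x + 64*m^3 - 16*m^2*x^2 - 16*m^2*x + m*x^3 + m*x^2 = (-8*m + x)^2*(m*x + m)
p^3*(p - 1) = p^4 - p^3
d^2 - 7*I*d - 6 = (d - 6*I)*(d - I)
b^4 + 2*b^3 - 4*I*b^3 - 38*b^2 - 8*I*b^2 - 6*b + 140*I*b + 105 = (b - 5)*(b + 7)*(b - 3*I)*(b - I)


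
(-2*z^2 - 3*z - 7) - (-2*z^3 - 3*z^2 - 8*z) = 2*z^3 + z^2 + 5*z - 7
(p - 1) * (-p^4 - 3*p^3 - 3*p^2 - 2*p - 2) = -p^5 - 2*p^4 + p^2 + 2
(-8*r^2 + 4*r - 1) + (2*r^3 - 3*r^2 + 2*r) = 2*r^3 - 11*r^2 + 6*r - 1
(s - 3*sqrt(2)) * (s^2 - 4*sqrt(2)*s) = s^3 - 7*sqrt(2)*s^2 + 24*s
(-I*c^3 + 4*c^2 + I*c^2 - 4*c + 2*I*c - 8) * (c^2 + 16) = -I*c^5 + 4*c^4 + I*c^4 - 4*c^3 - 14*I*c^3 + 56*c^2 + 16*I*c^2 - 64*c + 32*I*c - 128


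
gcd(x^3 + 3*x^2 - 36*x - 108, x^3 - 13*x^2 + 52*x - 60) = x - 6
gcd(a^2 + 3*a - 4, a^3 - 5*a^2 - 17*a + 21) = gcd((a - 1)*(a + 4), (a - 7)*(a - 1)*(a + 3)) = a - 1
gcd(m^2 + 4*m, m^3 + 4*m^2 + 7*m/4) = m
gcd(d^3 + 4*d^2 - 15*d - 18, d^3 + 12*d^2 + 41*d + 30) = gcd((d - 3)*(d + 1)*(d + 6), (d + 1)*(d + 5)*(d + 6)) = d^2 + 7*d + 6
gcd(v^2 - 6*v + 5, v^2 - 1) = v - 1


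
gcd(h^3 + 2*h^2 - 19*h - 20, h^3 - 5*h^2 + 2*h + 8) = h^2 - 3*h - 4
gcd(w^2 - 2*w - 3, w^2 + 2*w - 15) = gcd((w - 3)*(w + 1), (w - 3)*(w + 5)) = w - 3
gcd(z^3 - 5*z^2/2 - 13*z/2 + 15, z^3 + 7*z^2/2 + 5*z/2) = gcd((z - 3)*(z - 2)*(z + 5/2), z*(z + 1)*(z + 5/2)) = z + 5/2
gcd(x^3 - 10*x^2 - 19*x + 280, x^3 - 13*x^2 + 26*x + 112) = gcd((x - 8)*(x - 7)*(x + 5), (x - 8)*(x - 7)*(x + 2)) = x^2 - 15*x + 56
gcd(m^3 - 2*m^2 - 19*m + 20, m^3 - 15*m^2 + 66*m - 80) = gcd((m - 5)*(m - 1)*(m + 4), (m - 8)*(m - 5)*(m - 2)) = m - 5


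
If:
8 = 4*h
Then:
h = 2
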